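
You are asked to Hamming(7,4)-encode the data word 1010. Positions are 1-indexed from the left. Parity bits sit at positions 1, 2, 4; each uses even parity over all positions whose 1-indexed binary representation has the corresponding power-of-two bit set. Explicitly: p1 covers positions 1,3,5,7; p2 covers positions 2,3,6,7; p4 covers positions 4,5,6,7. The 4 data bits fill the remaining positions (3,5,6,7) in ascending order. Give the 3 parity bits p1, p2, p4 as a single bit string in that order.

101

Place data bits at non-power-of-two positions: b3=1, b5=0, b6=1, b7=0.
p1 = XOR of data positions {3,5,7} = 1⊕0⊕0 = 1
p2 = XOR of data positions {3,6,7} = 1⊕1⊕0 = 0
p4 = XOR of data positions {5,6,7} = 0⊕1⊕0 = 1
Parity bits p1,p2,p4 = 101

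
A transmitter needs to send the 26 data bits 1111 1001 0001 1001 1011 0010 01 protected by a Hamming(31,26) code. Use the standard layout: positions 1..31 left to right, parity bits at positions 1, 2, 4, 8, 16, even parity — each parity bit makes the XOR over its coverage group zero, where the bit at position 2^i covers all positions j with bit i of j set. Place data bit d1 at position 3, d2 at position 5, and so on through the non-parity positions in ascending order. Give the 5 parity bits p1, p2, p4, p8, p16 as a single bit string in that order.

Place data bits at non-power-of-two positions: b3=1, b5=1, b6=1, b7=1, b9=1, b10=0, b11=0, b12=1, b13=0, b14=0, b15=0, b17=1, b18=1, b19=0, b20=0, b21=1, b22=1, b23=0, b24=1, b25=1, b26=0, b27=0, b28=1, b29=0, b30=0, b31=1.
p1 = XOR of data positions {3,5,7,9,11,13,15,17,19,21,23,25,27,29,31} = 1⊕1⊕1⊕1⊕0⊕0⊕0⊕1⊕0⊕1⊕0⊕1⊕0⊕0⊕1 = 0
p2 = XOR of data positions {3,6,7,10,11,14,15,18,19,22,23,26,27,30,31} = 1⊕1⊕1⊕0⊕0⊕0⊕0⊕1⊕0⊕1⊕0⊕0⊕0⊕0⊕1 = 0
p4 = XOR of data positions {5,6,7,12,13,14,15,20,21,22,23,28,29,30,31} = 1⊕1⊕1⊕1⊕0⊕0⊕0⊕0⊕1⊕1⊕0⊕1⊕0⊕0⊕1 = 0
p8 = XOR of data positions {9,10,11,12,13,14,15,24,25,26,27,28,29,30,31} = 1⊕0⊕0⊕1⊕0⊕0⊕0⊕1⊕1⊕0⊕0⊕1⊕0⊕0⊕1 = 0
p16 = XOR of data positions {17,18,19,20,21,22,23,24,25,26,27,28,29,30,31} = 1⊕1⊕0⊕0⊕1⊕1⊕0⊕1⊕1⊕0⊕0⊕1⊕0⊕0⊕1 = 0
Parity bits p1,p2,p4,p8,p16 = 00000

00000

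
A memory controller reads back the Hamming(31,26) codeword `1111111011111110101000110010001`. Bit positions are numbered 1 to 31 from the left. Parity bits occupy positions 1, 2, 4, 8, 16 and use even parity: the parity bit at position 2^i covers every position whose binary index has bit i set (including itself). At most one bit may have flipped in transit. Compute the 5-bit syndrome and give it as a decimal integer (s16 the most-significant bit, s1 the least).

s1: b1⊕b3⊕b5⊕b7⊕b9⊕b11⊕b13⊕b15⊕b17⊕b19⊕b21⊕b23⊕b25⊕b27⊕b29⊕b31 = 1⊕1⊕1⊕1⊕1⊕1⊕1⊕1⊕1⊕1⊕0⊕1⊕0⊕1⊕0⊕1 = 1
s2: b2⊕b3⊕b6⊕b7⊕b10⊕b11⊕b14⊕b15⊕b18⊕b19⊕b22⊕b23⊕b26⊕b27⊕b30⊕b31 = 1⊕1⊕1⊕1⊕1⊕1⊕1⊕1⊕0⊕1⊕0⊕1⊕0⊕1⊕0⊕1 = 0
s4: b4⊕b5⊕b6⊕b7⊕b12⊕b13⊕b14⊕b15⊕b20⊕b21⊕b22⊕b23⊕b28⊕b29⊕b30⊕b31 = 1⊕1⊕1⊕1⊕1⊕1⊕1⊕1⊕0⊕0⊕0⊕1⊕0⊕0⊕0⊕1 = 0
s8: b8⊕b9⊕b10⊕b11⊕b12⊕b13⊕b14⊕b15⊕b24⊕b25⊕b26⊕b27⊕b28⊕b29⊕b30⊕b31 = 0⊕1⊕1⊕1⊕1⊕1⊕1⊕1⊕1⊕0⊕0⊕1⊕0⊕0⊕0⊕1 = 0
s16: b16⊕b17⊕b18⊕b19⊕b20⊕b21⊕b22⊕b23⊕b24⊕b25⊕b26⊕b27⊕b28⊕b29⊕b30⊕b31 = 0⊕1⊕0⊕1⊕0⊕0⊕0⊕1⊕1⊕0⊕0⊕1⊕0⊕0⊕0⊕1 = 0
Syndrome (s16...s1) = 00001 → position 1.

1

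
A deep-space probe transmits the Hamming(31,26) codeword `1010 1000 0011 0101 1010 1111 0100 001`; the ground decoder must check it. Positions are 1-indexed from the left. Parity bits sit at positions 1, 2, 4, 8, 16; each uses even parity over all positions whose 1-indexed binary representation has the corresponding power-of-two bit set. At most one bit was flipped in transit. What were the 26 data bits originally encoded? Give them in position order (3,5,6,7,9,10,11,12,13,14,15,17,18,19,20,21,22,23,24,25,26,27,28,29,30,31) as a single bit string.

s1: b1⊕b3⊕b5⊕b7⊕b9⊕b11⊕b13⊕b15⊕b17⊕b19⊕b21⊕b23⊕b25⊕b27⊕b29⊕b31 = 1⊕1⊕1⊕0⊕0⊕1⊕0⊕0⊕1⊕1⊕1⊕1⊕0⊕0⊕0⊕1 = 1
s2: b2⊕b3⊕b6⊕b7⊕b10⊕b11⊕b14⊕b15⊕b18⊕b19⊕b22⊕b23⊕b26⊕b27⊕b30⊕b31 = 0⊕1⊕0⊕0⊕0⊕1⊕1⊕0⊕0⊕1⊕1⊕1⊕1⊕0⊕0⊕1 = 0
s4: b4⊕b5⊕b6⊕b7⊕b12⊕b13⊕b14⊕b15⊕b20⊕b21⊕b22⊕b23⊕b28⊕b29⊕b30⊕b31 = 0⊕1⊕0⊕0⊕1⊕0⊕1⊕0⊕0⊕1⊕1⊕1⊕0⊕0⊕0⊕1 = 1
s8: b8⊕b9⊕b10⊕b11⊕b12⊕b13⊕b14⊕b15⊕b24⊕b25⊕b26⊕b27⊕b28⊕b29⊕b30⊕b31 = 0⊕0⊕0⊕1⊕1⊕0⊕1⊕0⊕1⊕0⊕1⊕0⊕0⊕0⊕0⊕1 = 0
s16: b16⊕b17⊕b18⊕b19⊕b20⊕b21⊕b22⊕b23⊕b24⊕b25⊕b26⊕b27⊕b28⊕b29⊕b30⊕b31 = 1⊕1⊕0⊕1⊕0⊕1⊕1⊕1⊕1⊕0⊕1⊕0⊕0⊕0⊕0⊕1 = 1
Syndrome (s16...s1) = 10101 → position 21.
Flip bit 21: corrected codeword = 1010100000110101101001110100001
Data bits at positions 3,5,6,7,9,10,11,12,13,14,15,17,18,19,20,21,22,23,24,25,26,27,28,29,30,31: 11000011010101001110100001

11000011010101001110100001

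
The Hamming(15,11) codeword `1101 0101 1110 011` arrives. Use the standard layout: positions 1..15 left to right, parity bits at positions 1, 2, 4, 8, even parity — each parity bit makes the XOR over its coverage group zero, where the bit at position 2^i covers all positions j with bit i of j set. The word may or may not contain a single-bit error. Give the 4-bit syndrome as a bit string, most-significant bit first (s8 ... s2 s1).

s1: b1⊕b3⊕b5⊕b7⊕b9⊕b11⊕b13⊕b15 = 1⊕0⊕0⊕0⊕1⊕1⊕0⊕1 = 0
s2: b2⊕b3⊕b6⊕b7⊕b10⊕b11⊕b14⊕b15 = 1⊕0⊕1⊕0⊕1⊕1⊕1⊕1 = 0
s4: b4⊕b5⊕b6⊕b7⊕b12⊕b13⊕b14⊕b15 = 1⊕0⊕1⊕0⊕0⊕0⊕1⊕1 = 0
s8: b8⊕b9⊕b10⊕b11⊕b12⊕b13⊕b14⊕b15 = 1⊕1⊕1⊕1⊕0⊕0⊕1⊕1 = 0
Syndrome (s8...s1) = 0000 → position 0 (no error).

0000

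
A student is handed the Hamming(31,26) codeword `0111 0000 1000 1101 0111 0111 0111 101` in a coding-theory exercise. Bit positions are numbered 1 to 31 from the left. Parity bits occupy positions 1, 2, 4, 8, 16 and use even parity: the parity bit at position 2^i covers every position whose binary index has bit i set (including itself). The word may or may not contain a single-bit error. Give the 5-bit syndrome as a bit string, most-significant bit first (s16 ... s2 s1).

s1: b1⊕b3⊕b5⊕b7⊕b9⊕b11⊕b13⊕b15⊕b17⊕b19⊕b21⊕b23⊕b25⊕b27⊕b29⊕b31 = 0⊕1⊕0⊕0⊕1⊕0⊕1⊕0⊕0⊕1⊕0⊕1⊕0⊕1⊕1⊕1 = 0
s2: b2⊕b3⊕b6⊕b7⊕b10⊕b11⊕b14⊕b15⊕b18⊕b19⊕b22⊕b23⊕b26⊕b27⊕b30⊕b31 = 1⊕1⊕0⊕0⊕0⊕0⊕1⊕0⊕1⊕1⊕1⊕1⊕1⊕1⊕0⊕1 = 0
s4: b4⊕b5⊕b6⊕b7⊕b12⊕b13⊕b14⊕b15⊕b20⊕b21⊕b22⊕b23⊕b28⊕b29⊕b30⊕b31 = 1⊕0⊕0⊕0⊕0⊕1⊕1⊕0⊕1⊕0⊕1⊕1⊕1⊕1⊕0⊕1 = 1
s8: b8⊕b9⊕b10⊕b11⊕b12⊕b13⊕b14⊕b15⊕b24⊕b25⊕b26⊕b27⊕b28⊕b29⊕b30⊕b31 = 0⊕1⊕0⊕0⊕0⊕1⊕1⊕0⊕1⊕0⊕1⊕1⊕1⊕1⊕0⊕1 = 1
s16: b16⊕b17⊕b18⊕b19⊕b20⊕b21⊕b22⊕b23⊕b24⊕b25⊕b26⊕b27⊕b28⊕b29⊕b30⊕b31 = 1⊕0⊕1⊕1⊕1⊕0⊕1⊕1⊕1⊕0⊕1⊕1⊕1⊕1⊕0⊕1 = 0
Syndrome (s16...s1) = 01100 → position 12.

01100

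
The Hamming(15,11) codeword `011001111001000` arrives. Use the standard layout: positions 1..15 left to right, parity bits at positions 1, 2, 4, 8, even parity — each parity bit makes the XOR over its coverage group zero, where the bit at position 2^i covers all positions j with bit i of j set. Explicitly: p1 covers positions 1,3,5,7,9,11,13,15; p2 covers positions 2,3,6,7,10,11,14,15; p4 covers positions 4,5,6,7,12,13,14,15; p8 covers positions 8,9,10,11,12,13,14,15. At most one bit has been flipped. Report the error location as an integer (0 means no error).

s1: b1⊕b3⊕b5⊕b7⊕b9⊕b11⊕b13⊕b15 = 0⊕1⊕0⊕1⊕1⊕0⊕0⊕0 = 1
s2: b2⊕b3⊕b6⊕b7⊕b10⊕b11⊕b14⊕b15 = 1⊕1⊕1⊕1⊕0⊕0⊕0⊕0 = 0
s4: b4⊕b5⊕b6⊕b7⊕b12⊕b13⊕b14⊕b15 = 0⊕0⊕1⊕1⊕1⊕0⊕0⊕0 = 1
s8: b8⊕b9⊕b10⊕b11⊕b12⊕b13⊕b14⊕b15 = 1⊕1⊕0⊕0⊕1⊕0⊕0⊕0 = 1
Syndrome (s8...s1) = 1101 → position 13.

13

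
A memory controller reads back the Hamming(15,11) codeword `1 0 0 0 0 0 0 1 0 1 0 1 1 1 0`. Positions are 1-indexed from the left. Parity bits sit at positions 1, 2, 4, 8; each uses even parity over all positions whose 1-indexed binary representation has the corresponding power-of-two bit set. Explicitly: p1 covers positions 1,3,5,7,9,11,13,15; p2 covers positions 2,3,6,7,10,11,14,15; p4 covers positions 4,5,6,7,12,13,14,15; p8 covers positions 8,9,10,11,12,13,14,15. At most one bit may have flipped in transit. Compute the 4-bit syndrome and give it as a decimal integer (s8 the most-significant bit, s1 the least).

12

s1: b1⊕b3⊕b5⊕b7⊕b9⊕b11⊕b13⊕b15 = 1⊕0⊕0⊕0⊕0⊕0⊕1⊕0 = 0
s2: b2⊕b3⊕b6⊕b7⊕b10⊕b11⊕b14⊕b15 = 0⊕0⊕0⊕0⊕1⊕0⊕1⊕0 = 0
s4: b4⊕b5⊕b6⊕b7⊕b12⊕b13⊕b14⊕b15 = 0⊕0⊕0⊕0⊕1⊕1⊕1⊕0 = 1
s8: b8⊕b9⊕b10⊕b11⊕b12⊕b13⊕b14⊕b15 = 1⊕0⊕1⊕0⊕1⊕1⊕1⊕0 = 1
Syndrome (s8...s1) = 1100 → position 12.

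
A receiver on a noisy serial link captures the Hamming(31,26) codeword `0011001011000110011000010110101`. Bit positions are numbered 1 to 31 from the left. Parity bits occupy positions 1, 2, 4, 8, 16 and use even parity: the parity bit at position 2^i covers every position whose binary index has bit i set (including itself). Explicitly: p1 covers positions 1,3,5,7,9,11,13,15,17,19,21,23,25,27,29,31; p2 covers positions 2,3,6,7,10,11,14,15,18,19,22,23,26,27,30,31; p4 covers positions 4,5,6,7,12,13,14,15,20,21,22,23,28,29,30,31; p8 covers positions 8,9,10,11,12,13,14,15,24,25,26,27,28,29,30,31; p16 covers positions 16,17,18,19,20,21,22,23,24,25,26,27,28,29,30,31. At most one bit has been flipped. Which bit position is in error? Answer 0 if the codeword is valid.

s1: b1⊕b3⊕b5⊕b7⊕b9⊕b11⊕b13⊕b15⊕b17⊕b19⊕b21⊕b23⊕b25⊕b27⊕b29⊕b31 = 0⊕1⊕0⊕1⊕1⊕0⊕0⊕1⊕0⊕1⊕0⊕0⊕0⊕1⊕1⊕1 = 0
s2: b2⊕b3⊕b6⊕b7⊕b10⊕b11⊕b14⊕b15⊕b18⊕b19⊕b22⊕b23⊕b26⊕b27⊕b30⊕b31 = 0⊕1⊕0⊕1⊕1⊕0⊕1⊕1⊕1⊕1⊕0⊕0⊕1⊕1⊕0⊕1 = 0
s4: b4⊕b5⊕b6⊕b7⊕b12⊕b13⊕b14⊕b15⊕b20⊕b21⊕b22⊕b23⊕b28⊕b29⊕b30⊕b31 = 1⊕0⊕0⊕1⊕0⊕0⊕1⊕1⊕0⊕0⊕0⊕0⊕0⊕1⊕0⊕1 = 0
s8: b8⊕b9⊕b10⊕b11⊕b12⊕b13⊕b14⊕b15⊕b24⊕b25⊕b26⊕b27⊕b28⊕b29⊕b30⊕b31 = 0⊕1⊕1⊕0⊕0⊕0⊕1⊕1⊕1⊕0⊕1⊕1⊕0⊕1⊕0⊕1 = 1
s16: b16⊕b17⊕b18⊕b19⊕b20⊕b21⊕b22⊕b23⊕b24⊕b25⊕b26⊕b27⊕b28⊕b29⊕b30⊕b31 = 0⊕0⊕1⊕1⊕0⊕0⊕0⊕0⊕1⊕0⊕1⊕1⊕0⊕1⊕0⊕1 = 1
Syndrome (s16...s1) = 11000 → position 24.

24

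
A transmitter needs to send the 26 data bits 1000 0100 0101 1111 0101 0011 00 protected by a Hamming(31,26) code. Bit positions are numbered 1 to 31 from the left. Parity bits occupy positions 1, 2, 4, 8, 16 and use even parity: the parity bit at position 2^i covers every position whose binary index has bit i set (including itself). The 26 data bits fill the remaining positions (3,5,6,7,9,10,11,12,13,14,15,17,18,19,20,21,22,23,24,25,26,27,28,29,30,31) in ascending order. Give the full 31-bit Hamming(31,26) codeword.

Place data bits at non-power-of-two positions: b3=1, b5=0, b6=0, b7=0, b9=0, b10=1, b11=0, b12=0, b13=0, b14=1, b15=0, b17=1, b18=1, b19=1, b20=1, b21=1, b22=0, b23=1, b24=0, b25=1, b26=0, b27=0, b28=1, b29=1, b30=0, b31=0.
p1 = XOR of data positions {3,5,7,9,11,13,15,17,19,21,23,25,27,29,31} = 1⊕0⊕0⊕0⊕0⊕0⊕0⊕1⊕1⊕1⊕1⊕1⊕0⊕1⊕0 = 1
p2 = XOR of data positions {3,6,7,10,11,14,15,18,19,22,23,26,27,30,31} = 1⊕0⊕0⊕1⊕0⊕1⊕0⊕1⊕1⊕0⊕1⊕0⊕0⊕0⊕0 = 0
p4 = XOR of data positions {5,6,7,12,13,14,15,20,21,22,23,28,29,30,31} = 0⊕0⊕0⊕0⊕0⊕1⊕0⊕1⊕1⊕0⊕1⊕1⊕1⊕0⊕0 = 0
p8 = XOR of data positions {9,10,11,12,13,14,15,24,25,26,27,28,29,30,31} = 0⊕1⊕0⊕0⊕0⊕1⊕0⊕0⊕1⊕0⊕0⊕1⊕1⊕0⊕0 = 1
p16 = XOR of data positions {17,18,19,20,21,22,23,24,25,26,27,28,29,30,31} = 1⊕1⊕1⊕1⊕1⊕0⊕1⊕0⊕1⊕0⊕0⊕1⊕1⊕0⊕0 = 1
Codeword b1..b31 = 1010000101000101111110101001100

1010000101000101111110101001100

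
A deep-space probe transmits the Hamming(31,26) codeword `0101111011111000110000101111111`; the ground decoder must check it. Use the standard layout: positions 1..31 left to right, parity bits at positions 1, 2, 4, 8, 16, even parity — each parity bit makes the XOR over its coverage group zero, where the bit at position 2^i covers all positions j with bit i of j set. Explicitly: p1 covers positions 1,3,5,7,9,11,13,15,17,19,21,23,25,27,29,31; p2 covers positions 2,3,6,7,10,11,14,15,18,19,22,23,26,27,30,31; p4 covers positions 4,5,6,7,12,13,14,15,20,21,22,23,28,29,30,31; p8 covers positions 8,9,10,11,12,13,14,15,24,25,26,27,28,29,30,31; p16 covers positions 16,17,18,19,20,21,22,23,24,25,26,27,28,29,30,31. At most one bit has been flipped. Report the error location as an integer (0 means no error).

7

s1: b1⊕b3⊕b5⊕b7⊕b9⊕b11⊕b13⊕b15⊕b17⊕b19⊕b21⊕b23⊕b25⊕b27⊕b29⊕b31 = 0⊕0⊕1⊕1⊕1⊕1⊕1⊕0⊕1⊕0⊕0⊕1⊕1⊕1⊕1⊕1 = 1
s2: b2⊕b3⊕b6⊕b7⊕b10⊕b11⊕b14⊕b15⊕b18⊕b19⊕b22⊕b23⊕b26⊕b27⊕b30⊕b31 = 1⊕0⊕1⊕1⊕1⊕1⊕0⊕0⊕1⊕0⊕0⊕1⊕1⊕1⊕1⊕1 = 1
s4: b4⊕b5⊕b6⊕b7⊕b12⊕b13⊕b14⊕b15⊕b20⊕b21⊕b22⊕b23⊕b28⊕b29⊕b30⊕b31 = 1⊕1⊕1⊕1⊕1⊕1⊕0⊕0⊕0⊕0⊕0⊕1⊕1⊕1⊕1⊕1 = 1
s8: b8⊕b9⊕b10⊕b11⊕b12⊕b13⊕b14⊕b15⊕b24⊕b25⊕b26⊕b27⊕b28⊕b29⊕b30⊕b31 = 0⊕1⊕1⊕1⊕1⊕1⊕0⊕0⊕0⊕1⊕1⊕1⊕1⊕1⊕1⊕1 = 0
s16: b16⊕b17⊕b18⊕b19⊕b20⊕b21⊕b22⊕b23⊕b24⊕b25⊕b26⊕b27⊕b28⊕b29⊕b30⊕b31 = 0⊕1⊕1⊕0⊕0⊕0⊕0⊕1⊕0⊕1⊕1⊕1⊕1⊕1⊕1⊕1 = 0
Syndrome (s16...s1) = 00111 → position 7.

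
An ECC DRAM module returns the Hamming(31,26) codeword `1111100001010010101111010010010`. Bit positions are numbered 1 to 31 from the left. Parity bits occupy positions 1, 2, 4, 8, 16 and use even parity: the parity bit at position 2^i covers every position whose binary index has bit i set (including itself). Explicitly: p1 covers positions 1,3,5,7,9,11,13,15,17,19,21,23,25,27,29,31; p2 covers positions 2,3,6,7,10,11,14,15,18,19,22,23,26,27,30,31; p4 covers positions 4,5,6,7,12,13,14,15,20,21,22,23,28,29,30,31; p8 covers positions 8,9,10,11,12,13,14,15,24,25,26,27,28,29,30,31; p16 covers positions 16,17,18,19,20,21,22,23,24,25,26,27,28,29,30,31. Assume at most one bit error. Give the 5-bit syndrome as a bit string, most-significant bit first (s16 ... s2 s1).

s1: b1⊕b3⊕b5⊕b7⊕b9⊕b11⊕b13⊕b15⊕b17⊕b19⊕b21⊕b23⊕b25⊕b27⊕b29⊕b31 = 1⊕1⊕1⊕0⊕0⊕0⊕0⊕1⊕1⊕1⊕1⊕0⊕0⊕1⊕0⊕0 = 0
s2: b2⊕b3⊕b6⊕b7⊕b10⊕b11⊕b14⊕b15⊕b18⊕b19⊕b22⊕b23⊕b26⊕b27⊕b30⊕b31 = 1⊕1⊕0⊕0⊕1⊕0⊕0⊕1⊕0⊕1⊕1⊕0⊕0⊕1⊕1⊕0 = 0
s4: b4⊕b5⊕b6⊕b7⊕b12⊕b13⊕b14⊕b15⊕b20⊕b21⊕b22⊕b23⊕b28⊕b29⊕b30⊕b31 = 1⊕1⊕0⊕0⊕1⊕0⊕0⊕1⊕1⊕1⊕1⊕0⊕0⊕0⊕1⊕0 = 0
s8: b8⊕b9⊕b10⊕b11⊕b12⊕b13⊕b14⊕b15⊕b24⊕b25⊕b26⊕b27⊕b28⊕b29⊕b30⊕b31 = 0⊕0⊕1⊕0⊕1⊕0⊕0⊕1⊕1⊕0⊕0⊕1⊕0⊕0⊕1⊕0 = 0
s16: b16⊕b17⊕b18⊕b19⊕b20⊕b21⊕b22⊕b23⊕b24⊕b25⊕b26⊕b27⊕b28⊕b29⊕b30⊕b31 = 0⊕1⊕0⊕1⊕1⊕1⊕1⊕0⊕1⊕0⊕0⊕1⊕0⊕0⊕1⊕0 = 0
Syndrome (s16...s1) = 00000 → position 0 (no error).

00000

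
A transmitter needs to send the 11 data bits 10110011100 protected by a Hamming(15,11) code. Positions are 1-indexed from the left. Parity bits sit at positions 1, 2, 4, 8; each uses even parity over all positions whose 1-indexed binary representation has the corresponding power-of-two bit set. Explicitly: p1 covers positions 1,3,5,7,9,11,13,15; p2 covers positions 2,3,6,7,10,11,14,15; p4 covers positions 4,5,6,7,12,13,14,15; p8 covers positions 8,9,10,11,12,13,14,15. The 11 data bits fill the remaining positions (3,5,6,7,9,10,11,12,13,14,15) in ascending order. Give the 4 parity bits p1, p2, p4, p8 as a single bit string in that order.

Place data bits at non-power-of-two positions: b3=1, b5=0, b6=1, b7=1, b9=0, b10=0, b11=1, b12=1, b13=1, b14=0, b15=0.
p1 = XOR of data positions {3,5,7,9,11,13,15} = 1⊕0⊕1⊕0⊕1⊕1⊕0 = 0
p2 = XOR of data positions {3,6,7,10,11,14,15} = 1⊕1⊕1⊕0⊕1⊕0⊕0 = 0
p4 = XOR of data positions {5,6,7,12,13,14,15} = 0⊕1⊕1⊕1⊕1⊕0⊕0 = 0
p8 = XOR of data positions {9,10,11,12,13,14,15} = 0⊕0⊕1⊕1⊕1⊕0⊕0 = 1
Parity bits p1,p2,p4,p8 = 0001

0001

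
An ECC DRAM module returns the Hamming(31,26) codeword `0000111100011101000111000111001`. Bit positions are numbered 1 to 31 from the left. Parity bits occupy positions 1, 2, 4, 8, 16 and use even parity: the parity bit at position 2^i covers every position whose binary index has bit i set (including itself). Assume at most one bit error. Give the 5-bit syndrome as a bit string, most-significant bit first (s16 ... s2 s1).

s1: b1⊕b3⊕b5⊕b7⊕b9⊕b11⊕b13⊕b15⊕b17⊕b19⊕b21⊕b23⊕b25⊕b27⊕b29⊕b31 = 0⊕0⊕1⊕1⊕0⊕0⊕1⊕0⊕0⊕0⊕1⊕0⊕0⊕1⊕0⊕1 = 0
s2: b2⊕b3⊕b6⊕b7⊕b10⊕b11⊕b14⊕b15⊕b18⊕b19⊕b22⊕b23⊕b26⊕b27⊕b30⊕b31 = 0⊕0⊕1⊕1⊕0⊕0⊕1⊕0⊕0⊕0⊕1⊕0⊕1⊕1⊕0⊕1 = 1
s4: b4⊕b5⊕b6⊕b7⊕b12⊕b13⊕b14⊕b15⊕b20⊕b21⊕b22⊕b23⊕b28⊕b29⊕b30⊕b31 = 0⊕1⊕1⊕1⊕1⊕1⊕1⊕0⊕1⊕1⊕1⊕0⊕1⊕0⊕0⊕1 = 1
s8: b8⊕b9⊕b10⊕b11⊕b12⊕b13⊕b14⊕b15⊕b24⊕b25⊕b26⊕b27⊕b28⊕b29⊕b30⊕b31 = 1⊕0⊕0⊕0⊕1⊕1⊕1⊕0⊕0⊕0⊕1⊕1⊕1⊕0⊕0⊕1 = 0
s16: b16⊕b17⊕b18⊕b19⊕b20⊕b21⊕b22⊕b23⊕b24⊕b25⊕b26⊕b27⊕b28⊕b29⊕b30⊕b31 = 1⊕0⊕0⊕0⊕1⊕1⊕1⊕0⊕0⊕0⊕1⊕1⊕1⊕0⊕0⊕1 = 0
Syndrome (s16...s1) = 00110 → position 6.

00110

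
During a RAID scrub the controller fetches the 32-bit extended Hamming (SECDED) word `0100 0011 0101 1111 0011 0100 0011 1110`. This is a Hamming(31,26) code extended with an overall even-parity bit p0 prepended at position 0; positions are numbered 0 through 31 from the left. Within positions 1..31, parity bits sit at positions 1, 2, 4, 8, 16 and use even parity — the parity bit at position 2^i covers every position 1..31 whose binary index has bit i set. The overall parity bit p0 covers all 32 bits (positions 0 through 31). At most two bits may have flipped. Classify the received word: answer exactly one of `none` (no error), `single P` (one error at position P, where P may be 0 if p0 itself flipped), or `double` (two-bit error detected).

single 8

s1: b1⊕b3⊕b5⊕b7⊕b9⊕b11⊕b13⊕b15⊕b17⊕b19⊕b21⊕b23⊕b25⊕b27⊕b29⊕b31 = 1⊕0⊕0⊕1⊕1⊕1⊕1⊕1⊕0⊕1⊕1⊕0⊕0⊕1⊕1⊕0 = 0
s2: b2⊕b3⊕b6⊕b7⊕b10⊕b11⊕b14⊕b15⊕b18⊕b19⊕b22⊕b23⊕b26⊕b27⊕b30⊕b31 = 0⊕0⊕1⊕1⊕0⊕1⊕1⊕1⊕1⊕1⊕0⊕0⊕1⊕1⊕1⊕0 = 0
s4: b4⊕b5⊕b6⊕b7⊕b12⊕b13⊕b14⊕b15⊕b20⊕b21⊕b22⊕b23⊕b28⊕b29⊕b30⊕b31 = 0⊕0⊕1⊕1⊕1⊕1⊕1⊕1⊕0⊕1⊕0⊕0⊕1⊕1⊕1⊕0 = 0
s8: b8⊕b9⊕b10⊕b11⊕b12⊕b13⊕b14⊕b15⊕b24⊕b25⊕b26⊕b27⊕b28⊕b29⊕b30⊕b31 = 0⊕1⊕0⊕1⊕1⊕1⊕1⊕1⊕0⊕0⊕1⊕1⊕1⊕1⊕1⊕0 = 1
s16: b16⊕b17⊕b18⊕b19⊕b20⊕b21⊕b22⊕b23⊕b24⊕b25⊕b26⊕b27⊕b28⊕b29⊕b30⊕b31 = 0⊕0⊕1⊕1⊕0⊕1⊕0⊕0⊕0⊕0⊕1⊕1⊕1⊕1⊕1⊕0 = 0
Syndrome (s16...s1) = 01000 → position 8.
Overall parity (XOR of all 32 bits, including p0): 0⊕1⊕0⊕0⊕0⊕0⊕1⊕1⊕0⊕1⊕0⊕1⊕1⊕1⊕1⊕1⊕0⊕0⊕1⊕1⊕0⊕1⊕0⊕0⊕0⊕0⊕1⊕1⊕1⊕1⊕1⊕0 = 1
Overall=1, syndrome position=8 → single-bit error at position 8.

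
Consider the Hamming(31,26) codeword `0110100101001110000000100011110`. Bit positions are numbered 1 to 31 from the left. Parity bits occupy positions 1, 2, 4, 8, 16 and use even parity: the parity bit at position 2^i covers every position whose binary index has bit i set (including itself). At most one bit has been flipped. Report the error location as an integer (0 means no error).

s1: b1⊕b3⊕b5⊕b7⊕b9⊕b11⊕b13⊕b15⊕b17⊕b19⊕b21⊕b23⊕b25⊕b27⊕b29⊕b31 = 0⊕1⊕1⊕0⊕0⊕0⊕1⊕1⊕0⊕0⊕0⊕1⊕0⊕1⊕1⊕0 = 1
s2: b2⊕b3⊕b6⊕b7⊕b10⊕b11⊕b14⊕b15⊕b18⊕b19⊕b22⊕b23⊕b26⊕b27⊕b30⊕b31 = 1⊕1⊕0⊕0⊕1⊕0⊕1⊕1⊕0⊕0⊕0⊕1⊕0⊕1⊕1⊕0 = 0
s4: b4⊕b5⊕b6⊕b7⊕b12⊕b13⊕b14⊕b15⊕b20⊕b21⊕b22⊕b23⊕b28⊕b29⊕b30⊕b31 = 0⊕1⊕0⊕0⊕0⊕1⊕1⊕1⊕0⊕0⊕0⊕1⊕1⊕1⊕1⊕0 = 0
s8: b8⊕b9⊕b10⊕b11⊕b12⊕b13⊕b14⊕b15⊕b24⊕b25⊕b26⊕b27⊕b28⊕b29⊕b30⊕b31 = 1⊕0⊕1⊕0⊕0⊕1⊕1⊕1⊕0⊕0⊕0⊕1⊕1⊕1⊕1⊕0 = 1
s16: b16⊕b17⊕b18⊕b19⊕b20⊕b21⊕b22⊕b23⊕b24⊕b25⊕b26⊕b27⊕b28⊕b29⊕b30⊕b31 = 0⊕0⊕0⊕0⊕0⊕0⊕0⊕1⊕0⊕0⊕0⊕1⊕1⊕1⊕1⊕0 = 1
Syndrome (s16...s1) = 11001 → position 25.

25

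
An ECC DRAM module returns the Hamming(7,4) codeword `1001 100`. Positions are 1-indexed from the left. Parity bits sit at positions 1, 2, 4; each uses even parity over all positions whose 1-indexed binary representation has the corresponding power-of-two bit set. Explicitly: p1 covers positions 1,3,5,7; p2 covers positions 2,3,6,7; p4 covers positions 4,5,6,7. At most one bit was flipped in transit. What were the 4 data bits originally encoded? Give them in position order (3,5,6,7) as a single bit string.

0100

s1: b1⊕b3⊕b5⊕b7 = 1⊕0⊕1⊕0 = 0
s2: b2⊕b3⊕b6⊕b7 = 0⊕0⊕0⊕0 = 0
s4: b4⊕b5⊕b6⊕b7 = 1⊕1⊕0⊕0 = 0
Syndrome (s4...s1) = 000 → position 0 (no error).
No correction needed.
Data bits at positions 3,5,6,7: 0100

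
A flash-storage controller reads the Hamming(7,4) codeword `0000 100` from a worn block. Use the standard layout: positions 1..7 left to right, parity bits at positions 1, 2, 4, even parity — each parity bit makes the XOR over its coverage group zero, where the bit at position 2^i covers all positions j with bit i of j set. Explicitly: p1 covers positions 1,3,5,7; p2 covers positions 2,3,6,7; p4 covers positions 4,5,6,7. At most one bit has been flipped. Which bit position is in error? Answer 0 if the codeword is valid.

5

s1: b1⊕b3⊕b5⊕b7 = 0⊕0⊕1⊕0 = 1
s2: b2⊕b3⊕b6⊕b7 = 0⊕0⊕0⊕0 = 0
s4: b4⊕b5⊕b6⊕b7 = 0⊕1⊕0⊕0 = 1
Syndrome (s4...s1) = 101 → position 5.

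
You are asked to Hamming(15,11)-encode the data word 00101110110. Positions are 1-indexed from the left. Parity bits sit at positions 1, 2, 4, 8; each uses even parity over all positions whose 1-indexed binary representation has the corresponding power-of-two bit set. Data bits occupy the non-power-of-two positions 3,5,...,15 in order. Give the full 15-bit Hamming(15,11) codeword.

Place data bits at non-power-of-two positions: b3=0, b5=0, b6=1, b7=0, b9=1, b10=1, b11=1, b12=0, b13=1, b14=1, b15=0.
p1 = XOR of data positions {3,5,7,9,11,13,15} = 0⊕0⊕0⊕1⊕1⊕1⊕0 = 1
p2 = XOR of data positions {3,6,7,10,11,14,15} = 0⊕1⊕0⊕1⊕1⊕1⊕0 = 0
p4 = XOR of data positions {5,6,7,12,13,14,15} = 0⊕1⊕0⊕0⊕1⊕1⊕0 = 1
p8 = XOR of data positions {9,10,11,12,13,14,15} = 1⊕1⊕1⊕0⊕1⊕1⊕0 = 1
Codeword b1..b15 = 100101011110110

100101011110110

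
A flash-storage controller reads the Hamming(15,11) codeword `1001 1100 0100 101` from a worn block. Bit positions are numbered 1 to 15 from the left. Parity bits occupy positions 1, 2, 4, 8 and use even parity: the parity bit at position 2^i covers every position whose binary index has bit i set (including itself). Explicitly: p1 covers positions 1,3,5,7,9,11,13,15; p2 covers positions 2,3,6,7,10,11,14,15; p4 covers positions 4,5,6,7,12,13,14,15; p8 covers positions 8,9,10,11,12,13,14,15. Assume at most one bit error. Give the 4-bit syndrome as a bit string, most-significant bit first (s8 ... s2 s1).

1110

s1: b1⊕b3⊕b5⊕b7⊕b9⊕b11⊕b13⊕b15 = 1⊕0⊕1⊕0⊕0⊕0⊕1⊕1 = 0
s2: b2⊕b3⊕b6⊕b7⊕b10⊕b11⊕b14⊕b15 = 0⊕0⊕1⊕0⊕1⊕0⊕0⊕1 = 1
s4: b4⊕b5⊕b6⊕b7⊕b12⊕b13⊕b14⊕b15 = 1⊕1⊕1⊕0⊕0⊕1⊕0⊕1 = 1
s8: b8⊕b9⊕b10⊕b11⊕b12⊕b13⊕b14⊕b15 = 0⊕0⊕1⊕0⊕0⊕1⊕0⊕1 = 1
Syndrome (s8...s1) = 1110 → position 14.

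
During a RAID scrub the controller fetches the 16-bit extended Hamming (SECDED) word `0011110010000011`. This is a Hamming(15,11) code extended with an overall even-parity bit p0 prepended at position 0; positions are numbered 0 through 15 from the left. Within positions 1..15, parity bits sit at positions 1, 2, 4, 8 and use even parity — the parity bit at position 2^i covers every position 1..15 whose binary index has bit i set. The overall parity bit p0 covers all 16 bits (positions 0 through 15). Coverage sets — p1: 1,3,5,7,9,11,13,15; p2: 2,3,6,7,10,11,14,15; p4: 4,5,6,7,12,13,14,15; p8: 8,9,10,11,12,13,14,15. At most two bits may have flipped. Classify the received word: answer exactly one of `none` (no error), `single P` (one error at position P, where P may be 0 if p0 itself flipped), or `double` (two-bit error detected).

s1: b1⊕b3⊕b5⊕b7⊕b9⊕b11⊕b13⊕b15 = 0⊕1⊕1⊕0⊕0⊕0⊕0⊕1 = 1
s2: b2⊕b3⊕b6⊕b7⊕b10⊕b11⊕b14⊕b15 = 1⊕1⊕0⊕0⊕0⊕0⊕1⊕1 = 0
s4: b4⊕b5⊕b6⊕b7⊕b12⊕b13⊕b14⊕b15 = 1⊕1⊕0⊕0⊕0⊕0⊕1⊕1 = 0
s8: b8⊕b9⊕b10⊕b11⊕b12⊕b13⊕b14⊕b15 = 1⊕0⊕0⊕0⊕0⊕0⊕1⊕1 = 1
Syndrome (s8...s1) = 1001 → position 9.
Overall parity (XOR of all 16 bits, including p0): 0⊕0⊕1⊕1⊕1⊕1⊕0⊕0⊕1⊕0⊕0⊕0⊕0⊕0⊕1⊕1 = 1
Overall=1, syndrome position=9 → single-bit error at position 9.

single 9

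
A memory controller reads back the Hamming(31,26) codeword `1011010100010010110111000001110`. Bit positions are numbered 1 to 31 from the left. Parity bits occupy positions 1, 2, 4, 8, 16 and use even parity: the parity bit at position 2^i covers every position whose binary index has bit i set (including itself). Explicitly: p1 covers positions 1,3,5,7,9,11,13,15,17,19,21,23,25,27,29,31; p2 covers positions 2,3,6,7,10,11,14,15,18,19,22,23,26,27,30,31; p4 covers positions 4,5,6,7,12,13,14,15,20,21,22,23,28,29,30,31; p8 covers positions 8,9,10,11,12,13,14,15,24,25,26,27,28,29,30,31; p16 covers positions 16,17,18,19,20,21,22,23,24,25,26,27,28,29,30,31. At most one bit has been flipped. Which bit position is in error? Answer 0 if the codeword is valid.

0

s1: b1⊕b3⊕b5⊕b7⊕b9⊕b11⊕b13⊕b15⊕b17⊕b19⊕b21⊕b23⊕b25⊕b27⊕b29⊕b31 = 1⊕1⊕0⊕0⊕0⊕0⊕0⊕1⊕1⊕0⊕1⊕0⊕0⊕0⊕1⊕0 = 0
s2: b2⊕b3⊕b6⊕b7⊕b10⊕b11⊕b14⊕b15⊕b18⊕b19⊕b22⊕b23⊕b26⊕b27⊕b30⊕b31 = 0⊕1⊕1⊕0⊕0⊕0⊕0⊕1⊕1⊕0⊕1⊕0⊕0⊕0⊕1⊕0 = 0
s4: b4⊕b5⊕b6⊕b7⊕b12⊕b13⊕b14⊕b15⊕b20⊕b21⊕b22⊕b23⊕b28⊕b29⊕b30⊕b31 = 1⊕0⊕1⊕0⊕1⊕0⊕0⊕1⊕1⊕1⊕1⊕0⊕1⊕1⊕1⊕0 = 0
s8: b8⊕b9⊕b10⊕b11⊕b12⊕b13⊕b14⊕b15⊕b24⊕b25⊕b26⊕b27⊕b28⊕b29⊕b30⊕b31 = 1⊕0⊕0⊕0⊕1⊕0⊕0⊕1⊕0⊕0⊕0⊕0⊕1⊕1⊕1⊕0 = 0
s16: b16⊕b17⊕b18⊕b19⊕b20⊕b21⊕b22⊕b23⊕b24⊕b25⊕b26⊕b27⊕b28⊕b29⊕b30⊕b31 = 0⊕1⊕1⊕0⊕1⊕1⊕1⊕0⊕0⊕0⊕0⊕0⊕1⊕1⊕1⊕0 = 0
Syndrome (s16...s1) = 00000 → position 0 (no error).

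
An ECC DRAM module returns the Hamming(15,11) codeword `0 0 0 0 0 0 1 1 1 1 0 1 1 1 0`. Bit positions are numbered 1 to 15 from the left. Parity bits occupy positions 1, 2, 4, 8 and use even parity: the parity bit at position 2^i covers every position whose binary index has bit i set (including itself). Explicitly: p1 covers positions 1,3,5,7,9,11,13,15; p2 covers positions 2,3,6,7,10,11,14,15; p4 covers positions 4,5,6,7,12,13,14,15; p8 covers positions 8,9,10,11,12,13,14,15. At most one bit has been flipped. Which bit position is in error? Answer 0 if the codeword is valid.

s1: b1⊕b3⊕b5⊕b7⊕b9⊕b11⊕b13⊕b15 = 0⊕0⊕0⊕1⊕1⊕0⊕1⊕0 = 1
s2: b2⊕b3⊕b6⊕b7⊕b10⊕b11⊕b14⊕b15 = 0⊕0⊕0⊕1⊕1⊕0⊕1⊕0 = 1
s4: b4⊕b5⊕b6⊕b7⊕b12⊕b13⊕b14⊕b15 = 0⊕0⊕0⊕1⊕1⊕1⊕1⊕0 = 0
s8: b8⊕b9⊕b10⊕b11⊕b12⊕b13⊕b14⊕b15 = 1⊕1⊕1⊕0⊕1⊕1⊕1⊕0 = 0
Syndrome (s8...s1) = 0011 → position 3.

3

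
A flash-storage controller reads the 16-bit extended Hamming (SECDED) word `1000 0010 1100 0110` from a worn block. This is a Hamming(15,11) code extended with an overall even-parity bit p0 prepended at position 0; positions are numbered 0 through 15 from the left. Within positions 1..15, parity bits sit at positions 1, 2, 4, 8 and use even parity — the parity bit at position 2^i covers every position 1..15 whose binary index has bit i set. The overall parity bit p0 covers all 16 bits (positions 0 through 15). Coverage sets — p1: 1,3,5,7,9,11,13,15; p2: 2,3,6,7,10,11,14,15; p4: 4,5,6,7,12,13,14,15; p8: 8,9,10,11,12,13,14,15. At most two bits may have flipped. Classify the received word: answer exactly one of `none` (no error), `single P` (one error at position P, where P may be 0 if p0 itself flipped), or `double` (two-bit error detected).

double

s1: b1⊕b3⊕b5⊕b7⊕b9⊕b11⊕b13⊕b15 = 0⊕0⊕0⊕0⊕1⊕0⊕1⊕0 = 0
s2: b2⊕b3⊕b6⊕b7⊕b10⊕b11⊕b14⊕b15 = 0⊕0⊕1⊕0⊕0⊕0⊕1⊕0 = 0
s4: b4⊕b5⊕b6⊕b7⊕b12⊕b13⊕b14⊕b15 = 0⊕0⊕1⊕0⊕0⊕1⊕1⊕0 = 1
s8: b8⊕b9⊕b10⊕b11⊕b12⊕b13⊕b14⊕b15 = 1⊕1⊕0⊕0⊕0⊕1⊕1⊕0 = 0
Syndrome (s8...s1) = 0100 → position 4.
Overall parity (XOR of all 16 bits, including p0): 1⊕0⊕0⊕0⊕0⊕0⊕1⊕0⊕1⊕1⊕0⊕0⊕0⊕1⊕1⊕0 = 0
Overall=0, syndrome position=4 → double-bit error detected (uncorrectable).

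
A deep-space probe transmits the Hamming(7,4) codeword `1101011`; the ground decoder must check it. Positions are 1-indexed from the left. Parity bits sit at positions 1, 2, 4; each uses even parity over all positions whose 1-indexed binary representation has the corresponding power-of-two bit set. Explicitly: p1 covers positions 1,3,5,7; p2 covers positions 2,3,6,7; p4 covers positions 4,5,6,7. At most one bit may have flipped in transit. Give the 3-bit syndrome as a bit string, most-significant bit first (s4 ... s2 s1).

110

s1: b1⊕b3⊕b5⊕b7 = 1⊕0⊕0⊕1 = 0
s2: b2⊕b3⊕b6⊕b7 = 1⊕0⊕1⊕1 = 1
s4: b4⊕b5⊕b6⊕b7 = 1⊕0⊕1⊕1 = 1
Syndrome (s4...s1) = 110 → position 6.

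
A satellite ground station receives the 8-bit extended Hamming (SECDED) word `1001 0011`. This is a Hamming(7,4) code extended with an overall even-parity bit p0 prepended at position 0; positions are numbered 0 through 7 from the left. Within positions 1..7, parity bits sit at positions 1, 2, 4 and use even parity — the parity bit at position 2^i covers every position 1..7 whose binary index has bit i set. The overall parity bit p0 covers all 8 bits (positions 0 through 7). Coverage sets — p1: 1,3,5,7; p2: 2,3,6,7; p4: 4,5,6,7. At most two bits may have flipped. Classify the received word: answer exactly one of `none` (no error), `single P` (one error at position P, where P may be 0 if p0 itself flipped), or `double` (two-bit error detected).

s1: b1⊕b3⊕b5⊕b7 = 0⊕1⊕0⊕1 = 0
s2: b2⊕b3⊕b6⊕b7 = 0⊕1⊕1⊕1 = 1
s4: b4⊕b5⊕b6⊕b7 = 0⊕0⊕1⊕1 = 0
Syndrome (s4...s1) = 010 → position 2.
Overall parity (XOR of all 8 bits, including p0): 1⊕0⊕0⊕1⊕0⊕0⊕1⊕1 = 0
Overall=0, syndrome position=2 → double-bit error detected (uncorrectable).

double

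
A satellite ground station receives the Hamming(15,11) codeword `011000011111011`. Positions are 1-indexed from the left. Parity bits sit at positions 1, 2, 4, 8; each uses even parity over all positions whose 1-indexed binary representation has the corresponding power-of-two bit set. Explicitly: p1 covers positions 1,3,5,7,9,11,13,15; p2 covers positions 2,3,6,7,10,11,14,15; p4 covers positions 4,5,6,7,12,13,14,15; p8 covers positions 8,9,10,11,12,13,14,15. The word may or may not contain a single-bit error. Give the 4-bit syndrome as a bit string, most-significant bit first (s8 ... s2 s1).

1100

s1: b1⊕b3⊕b5⊕b7⊕b9⊕b11⊕b13⊕b15 = 0⊕1⊕0⊕0⊕1⊕1⊕0⊕1 = 0
s2: b2⊕b3⊕b6⊕b7⊕b10⊕b11⊕b14⊕b15 = 1⊕1⊕0⊕0⊕1⊕1⊕1⊕1 = 0
s4: b4⊕b5⊕b6⊕b7⊕b12⊕b13⊕b14⊕b15 = 0⊕0⊕0⊕0⊕1⊕0⊕1⊕1 = 1
s8: b8⊕b9⊕b10⊕b11⊕b12⊕b13⊕b14⊕b15 = 1⊕1⊕1⊕1⊕1⊕0⊕1⊕1 = 1
Syndrome (s8...s1) = 1100 → position 12.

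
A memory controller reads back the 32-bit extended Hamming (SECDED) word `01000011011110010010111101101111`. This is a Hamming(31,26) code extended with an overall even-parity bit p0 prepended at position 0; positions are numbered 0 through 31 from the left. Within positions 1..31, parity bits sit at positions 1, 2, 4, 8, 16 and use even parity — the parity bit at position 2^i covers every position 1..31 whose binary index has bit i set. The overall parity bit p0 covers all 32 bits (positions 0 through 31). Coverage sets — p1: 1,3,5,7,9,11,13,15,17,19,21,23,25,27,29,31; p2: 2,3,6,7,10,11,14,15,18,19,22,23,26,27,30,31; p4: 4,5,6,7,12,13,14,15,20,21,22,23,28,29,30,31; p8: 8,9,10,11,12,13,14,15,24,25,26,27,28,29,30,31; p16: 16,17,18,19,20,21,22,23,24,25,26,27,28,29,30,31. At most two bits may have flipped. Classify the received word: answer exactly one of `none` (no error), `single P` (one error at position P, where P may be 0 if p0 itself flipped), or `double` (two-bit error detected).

single 26

s1: b1⊕b3⊕b5⊕b7⊕b9⊕b11⊕b13⊕b15⊕b17⊕b19⊕b21⊕b23⊕b25⊕b27⊕b29⊕b31 = 1⊕0⊕0⊕1⊕1⊕1⊕0⊕1⊕0⊕0⊕1⊕1⊕1⊕0⊕1⊕1 = 0
s2: b2⊕b3⊕b6⊕b7⊕b10⊕b11⊕b14⊕b15⊕b18⊕b19⊕b22⊕b23⊕b26⊕b27⊕b30⊕b31 = 0⊕0⊕1⊕1⊕1⊕1⊕0⊕1⊕1⊕0⊕1⊕1⊕1⊕0⊕1⊕1 = 1
s4: b4⊕b5⊕b6⊕b7⊕b12⊕b13⊕b14⊕b15⊕b20⊕b21⊕b22⊕b23⊕b28⊕b29⊕b30⊕b31 = 0⊕0⊕1⊕1⊕1⊕0⊕0⊕1⊕1⊕1⊕1⊕1⊕1⊕1⊕1⊕1 = 0
s8: b8⊕b9⊕b10⊕b11⊕b12⊕b13⊕b14⊕b15⊕b24⊕b25⊕b26⊕b27⊕b28⊕b29⊕b30⊕b31 = 0⊕1⊕1⊕1⊕1⊕0⊕0⊕1⊕0⊕1⊕1⊕0⊕1⊕1⊕1⊕1 = 1
s16: b16⊕b17⊕b18⊕b19⊕b20⊕b21⊕b22⊕b23⊕b24⊕b25⊕b26⊕b27⊕b28⊕b29⊕b30⊕b31 = 0⊕0⊕1⊕0⊕1⊕1⊕1⊕1⊕0⊕1⊕1⊕0⊕1⊕1⊕1⊕1 = 1
Syndrome (s16...s1) = 11010 → position 26.
Overall parity (XOR of all 32 bits, including p0): 0⊕1⊕0⊕0⊕0⊕0⊕1⊕1⊕0⊕1⊕1⊕1⊕1⊕0⊕0⊕1⊕0⊕0⊕1⊕0⊕1⊕1⊕1⊕1⊕0⊕1⊕1⊕0⊕1⊕1⊕1⊕1 = 1
Overall=1, syndrome position=26 → single-bit error at position 26.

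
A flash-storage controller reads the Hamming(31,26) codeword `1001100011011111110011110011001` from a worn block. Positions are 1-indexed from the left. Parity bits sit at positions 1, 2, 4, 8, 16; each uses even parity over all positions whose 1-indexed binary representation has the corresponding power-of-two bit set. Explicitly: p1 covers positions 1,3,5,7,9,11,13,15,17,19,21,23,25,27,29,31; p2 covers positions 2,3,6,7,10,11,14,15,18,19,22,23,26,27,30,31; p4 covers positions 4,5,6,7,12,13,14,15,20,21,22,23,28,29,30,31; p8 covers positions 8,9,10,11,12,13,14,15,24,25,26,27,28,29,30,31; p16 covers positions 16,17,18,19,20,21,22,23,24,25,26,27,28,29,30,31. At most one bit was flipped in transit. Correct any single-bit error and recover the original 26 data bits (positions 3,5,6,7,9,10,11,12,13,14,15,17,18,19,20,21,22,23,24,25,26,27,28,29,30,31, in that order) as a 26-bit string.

01001101111110011110011001

s1: b1⊕b3⊕b5⊕b7⊕b9⊕b11⊕b13⊕b15⊕b17⊕b19⊕b21⊕b23⊕b25⊕b27⊕b29⊕b31 = 1⊕0⊕1⊕0⊕1⊕0⊕1⊕1⊕1⊕0⊕1⊕1⊕0⊕1⊕0⊕1 = 0
s2: b2⊕b3⊕b6⊕b7⊕b10⊕b11⊕b14⊕b15⊕b18⊕b19⊕b22⊕b23⊕b26⊕b27⊕b30⊕b31 = 0⊕0⊕0⊕0⊕1⊕0⊕1⊕1⊕1⊕0⊕1⊕1⊕0⊕1⊕0⊕1 = 0
s4: b4⊕b5⊕b6⊕b7⊕b12⊕b13⊕b14⊕b15⊕b20⊕b21⊕b22⊕b23⊕b28⊕b29⊕b30⊕b31 = 1⊕1⊕0⊕0⊕1⊕1⊕1⊕1⊕0⊕1⊕1⊕1⊕1⊕0⊕0⊕1 = 1
s8: b8⊕b9⊕b10⊕b11⊕b12⊕b13⊕b14⊕b15⊕b24⊕b25⊕b26⊕b27⊕b28⊕b29⊕b30⊕b31 = 0⊕1⊕1⊕0⊕1⊕1⊕1⊕1⊕1⊕0⊕0⊕1⊕1⊕0⊕0⊕1 = 0
s16: b16⊕b17⊕b18⊕b19⊕b20⊕b21⊕b22⊕b23⊕b24⊕b25⊕b26⊕b27⊕b28⊕b29⊕b30⊕b31 = 1⊕1⊕1⊕0⊕0⊕1⊕1⊕1⊕1⊕0⊕0⊕1⊕1⊕0⊕0⊕1 = 0
Syndrome (s16...s1) = 00100 → position 4.
Flip bit 4: corrected codeword = 1000100011011111110011110011001
Data bits at positions 3,5,6,7,9,10,11,12,13,14,15,17,18,19,20,21,22,23,24,25,26,27,28,29,30,31: 01001101111110011110011001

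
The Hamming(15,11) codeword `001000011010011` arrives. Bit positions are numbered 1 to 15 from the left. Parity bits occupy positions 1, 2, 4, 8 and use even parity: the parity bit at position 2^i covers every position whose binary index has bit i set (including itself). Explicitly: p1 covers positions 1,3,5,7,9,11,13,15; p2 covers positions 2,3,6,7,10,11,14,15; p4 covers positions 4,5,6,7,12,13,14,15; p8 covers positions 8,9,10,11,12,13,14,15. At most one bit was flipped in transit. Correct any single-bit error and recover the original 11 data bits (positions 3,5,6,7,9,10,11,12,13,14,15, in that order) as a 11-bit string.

10001010011

s1: b1⊕b3⊕b5⊕b7⊕b9⊕b11⊕b13⊕b15 = 0⊕1⊕0⊕0⊕1⊕1⊕0⊕1 = 0
s2: b2⊕b3⊕b6⊕b7⊕b10⊕b11⊕b14⊕b15 = 0⊕1⊕0⊕0⊕0⊕1⊕1⊕1 = 0
s4: b4⊕b5⊕b6⊕b7⊕b12⊕b13⊕b14⊕b15 = 0⊕0⊕0⊕0⊕0⊕0⊕1⊕1 = 0
s8: b8⊕b9⊕b10⊕b11⊕b12⊕b13⊕b14⊕b15 = 1⊕1⊕0⊕1⊕0⊕0⊕1⊕1 = 1
Syndrome (s8...s1) = 1000 → position 8.
Flip bit 8: corrected codeword = 001000001010011
Data bits at positions 3,5,6,7,9,10,11,12,13,14,15: 10001010011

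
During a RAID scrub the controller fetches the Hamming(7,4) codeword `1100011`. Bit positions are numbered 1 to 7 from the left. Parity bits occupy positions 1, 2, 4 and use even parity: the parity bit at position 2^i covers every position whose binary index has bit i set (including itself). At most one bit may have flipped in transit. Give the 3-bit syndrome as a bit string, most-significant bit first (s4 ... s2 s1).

010

s1: b1⊕b3⊕b5⊕b7 = 1⊕0⊕0⊕1 = 0
s2: b2⊕b3⊕b6⊕b7 = 1⊕0⊕1⊕1 = 1
s4: b4⊕b5⊕b6⊕b7 = 0⊕0⊕1⊕1 = 0
Syndrome (s4...s1) = 010 → position 2.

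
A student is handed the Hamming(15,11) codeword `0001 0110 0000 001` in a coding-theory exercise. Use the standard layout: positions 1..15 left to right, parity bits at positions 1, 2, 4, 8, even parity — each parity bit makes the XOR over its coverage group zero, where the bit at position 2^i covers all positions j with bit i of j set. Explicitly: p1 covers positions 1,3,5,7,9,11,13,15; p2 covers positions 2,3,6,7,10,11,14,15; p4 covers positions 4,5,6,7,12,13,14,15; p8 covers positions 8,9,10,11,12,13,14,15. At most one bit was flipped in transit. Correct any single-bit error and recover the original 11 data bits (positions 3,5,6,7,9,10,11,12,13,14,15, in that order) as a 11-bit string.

00110100001

s1: b1⊕b3⊕b5⊕b7⊕b9⊕b11⊕b13⊕b15 = 0⊕0⊕0⊕1⊕0⊕0⊕0⊕1 = 0
s2: b2⊕b3⊕b6⊕b7⊕b10⊕b11⊕b14⊕b15 = 0⊕0⊕1⊕1⊕0⊕0⊕0⊕1 = 1
s4: b4⊕b5⊕b6⊕b7⊕b12⊕b13⊕b14⊕b15 = 1⊕0⊕1⊕1⊕0⊕0⊕0⊕1 = 0
s8: b8⊕b9⊕b10⊕b11⊕b12⊕b13⊕b14⊕b15 = 0⊕0⊕0⊕0⊕0⊕0⊕0⊕1 = 1
Syndrome (s8...s1) = 1010 → position 10.
Flip bit 10: corrected codeword = 000101100100001
Data bits at positions 3,5,6,7,9,10,11,12,13,14,15: 00110100001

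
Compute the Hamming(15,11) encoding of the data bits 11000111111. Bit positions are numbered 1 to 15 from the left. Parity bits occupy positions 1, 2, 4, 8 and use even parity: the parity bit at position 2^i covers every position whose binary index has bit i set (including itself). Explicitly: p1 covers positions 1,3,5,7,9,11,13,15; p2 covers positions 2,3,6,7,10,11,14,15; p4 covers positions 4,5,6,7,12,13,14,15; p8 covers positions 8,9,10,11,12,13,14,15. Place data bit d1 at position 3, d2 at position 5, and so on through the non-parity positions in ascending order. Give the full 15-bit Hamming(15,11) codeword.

111110000111111

Place data bits at non-power-of-two positions: b3=1, b5=1, b6=0, b7=0, b9=0, b10=1, b11=1, b12=1, b13=1, b14=1, b15=1.
p1 = XOR of data positions {3,5,7,9,11,13,15} = 1⊕1⊕0⊕0⊕1⊕1⊕1 = 1
p2 = XOR of data positions {3,6,7,10,11,14,15} = 1⊕0⊕0⊕1⊕1⊕1⊕1 = 1
p4 = XOR of data positions {5,6,7,12,13,14,15} = 1⊕0⊕0⊕1⊕1⊕1⊕1 = 1
p8 = XOR of data positions {9,10,11,12,13,14,15} = 0⊕1⊕1⊕1⊕1⊕1⊕1 = 0
Codeword b1..b15 = 111110000111111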